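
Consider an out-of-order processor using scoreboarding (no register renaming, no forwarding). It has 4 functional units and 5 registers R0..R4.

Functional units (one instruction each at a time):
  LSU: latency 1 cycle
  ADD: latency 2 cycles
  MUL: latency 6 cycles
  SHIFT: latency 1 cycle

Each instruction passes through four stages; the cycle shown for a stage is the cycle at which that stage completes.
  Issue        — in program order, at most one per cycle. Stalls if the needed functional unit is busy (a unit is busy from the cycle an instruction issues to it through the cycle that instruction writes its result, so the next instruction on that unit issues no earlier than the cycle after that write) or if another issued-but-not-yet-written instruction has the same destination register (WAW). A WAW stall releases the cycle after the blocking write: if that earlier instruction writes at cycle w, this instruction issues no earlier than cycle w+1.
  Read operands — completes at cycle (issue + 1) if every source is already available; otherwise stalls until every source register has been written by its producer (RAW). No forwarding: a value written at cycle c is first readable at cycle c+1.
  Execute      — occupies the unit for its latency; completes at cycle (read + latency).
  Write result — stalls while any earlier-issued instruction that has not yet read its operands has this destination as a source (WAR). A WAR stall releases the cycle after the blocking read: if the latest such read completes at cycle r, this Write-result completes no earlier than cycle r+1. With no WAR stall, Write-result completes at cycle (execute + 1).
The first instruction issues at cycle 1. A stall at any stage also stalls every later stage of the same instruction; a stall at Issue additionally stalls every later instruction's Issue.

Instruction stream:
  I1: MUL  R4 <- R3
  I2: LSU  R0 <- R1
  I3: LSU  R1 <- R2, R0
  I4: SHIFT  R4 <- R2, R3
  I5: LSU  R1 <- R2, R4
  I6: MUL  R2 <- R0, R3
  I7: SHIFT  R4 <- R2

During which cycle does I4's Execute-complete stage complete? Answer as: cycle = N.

t=1  I1 issues→MUL
t=2  I1 reads | I2 issues→LSU
t=3  I2 reads
t=4  I2 exec-done
t=5  I2 writes R0
t=6  I3 issues→LSU
t=7  I3 reads
t=8  I1 exec-done | I3 exec-done
t=9  I1 writes R4 | I3 writes R1
t=10  I4 issues→SHIFT
t=11  I4 reads | I5 issues→LSU
t=12  I4 exec-done | I6 issues→MUL
t=13  I4 writes R4 | I6 reads
t=14  I5 reads | I7 issues→SHIFT
t=15  I5 exec-done
t=16  I5 writes R1
t=19  I6 exec-done
t=20  I6 writes R2
t=21  I7 reads
t=22  I7 exec-done
t=23  I7 writes R4

cycle = 12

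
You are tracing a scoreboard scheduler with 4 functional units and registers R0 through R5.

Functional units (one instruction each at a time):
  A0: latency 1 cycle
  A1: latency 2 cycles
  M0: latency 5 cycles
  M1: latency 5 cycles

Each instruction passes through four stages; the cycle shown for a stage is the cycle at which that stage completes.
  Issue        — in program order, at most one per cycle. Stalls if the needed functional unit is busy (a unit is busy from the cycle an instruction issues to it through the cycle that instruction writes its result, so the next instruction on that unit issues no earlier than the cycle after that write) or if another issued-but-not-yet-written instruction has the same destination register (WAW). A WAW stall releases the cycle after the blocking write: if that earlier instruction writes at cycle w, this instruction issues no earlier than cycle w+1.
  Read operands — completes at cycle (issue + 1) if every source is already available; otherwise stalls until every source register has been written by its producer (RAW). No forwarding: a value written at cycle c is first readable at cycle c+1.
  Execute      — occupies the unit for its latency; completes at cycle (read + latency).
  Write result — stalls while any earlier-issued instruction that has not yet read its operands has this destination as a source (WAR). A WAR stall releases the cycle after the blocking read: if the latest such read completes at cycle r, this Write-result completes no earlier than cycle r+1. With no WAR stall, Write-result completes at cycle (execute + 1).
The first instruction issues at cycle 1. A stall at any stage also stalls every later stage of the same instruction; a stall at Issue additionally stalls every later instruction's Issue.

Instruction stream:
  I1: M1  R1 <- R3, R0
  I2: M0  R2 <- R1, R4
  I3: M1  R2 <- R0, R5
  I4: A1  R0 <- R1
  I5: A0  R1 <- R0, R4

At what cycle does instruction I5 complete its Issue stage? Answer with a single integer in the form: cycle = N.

cycle = 18

[1] issue I1 (M1)
[2] I1 read-ops · issue I2 (M0)
[7] I1 finished on M1
[8] I1→R1
[9] I2 read-ops
[14] I2 finished on M0
[15] I2→R2
[16] issue I3 (M1)
[17] I3 read-ops · issue I4 (A1)
[18] I4 read-ops · issue I5 (A0)
[20] I4 finished on A1
[21] I4→R0
[22] I3 finished on M1 · I5 read-ops
[23] I3→R2 · I5 finished on A0
[24] I5→R1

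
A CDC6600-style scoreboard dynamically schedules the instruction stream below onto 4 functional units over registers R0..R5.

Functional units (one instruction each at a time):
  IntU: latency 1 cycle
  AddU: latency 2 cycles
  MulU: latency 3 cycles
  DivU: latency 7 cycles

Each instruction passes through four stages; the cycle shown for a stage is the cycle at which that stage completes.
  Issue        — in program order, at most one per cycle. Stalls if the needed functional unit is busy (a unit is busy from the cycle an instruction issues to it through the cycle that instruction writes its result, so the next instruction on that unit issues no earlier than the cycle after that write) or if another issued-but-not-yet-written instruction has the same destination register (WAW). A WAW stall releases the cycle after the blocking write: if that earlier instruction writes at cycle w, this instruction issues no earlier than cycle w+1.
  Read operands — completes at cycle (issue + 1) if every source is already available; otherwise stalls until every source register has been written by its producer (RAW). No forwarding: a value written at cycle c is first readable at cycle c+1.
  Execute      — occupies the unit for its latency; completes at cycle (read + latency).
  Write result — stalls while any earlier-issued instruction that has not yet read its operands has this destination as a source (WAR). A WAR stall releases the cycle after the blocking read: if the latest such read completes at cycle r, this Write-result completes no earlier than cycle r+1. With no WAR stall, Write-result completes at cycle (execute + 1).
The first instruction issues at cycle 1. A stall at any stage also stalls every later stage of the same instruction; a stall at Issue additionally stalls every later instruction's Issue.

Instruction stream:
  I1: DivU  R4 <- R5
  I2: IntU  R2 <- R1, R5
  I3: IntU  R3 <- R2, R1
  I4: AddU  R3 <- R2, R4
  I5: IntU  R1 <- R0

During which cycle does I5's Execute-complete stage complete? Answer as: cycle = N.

cycle = 13

t=1  I1 dispatched to DivU
t=2  I1 operands ready | I2 dispatched to IntU
t=3  I2 operands ready
t=4  I2 complete
t=5  R2←I2
t=6  I3 dispatched to IntU
t=7  I3 operands ready
t=8  I3 complete
t=9  I1 complete | R3←I3
t=10  R4←I1 | I4 dispatched to AddU
t=11  I4 operands ready | I5 dispatched to IntU
t=12  I5 operands ready
t=13  I4 complete | I5 complete
t=14  R3←I4 | R1←I5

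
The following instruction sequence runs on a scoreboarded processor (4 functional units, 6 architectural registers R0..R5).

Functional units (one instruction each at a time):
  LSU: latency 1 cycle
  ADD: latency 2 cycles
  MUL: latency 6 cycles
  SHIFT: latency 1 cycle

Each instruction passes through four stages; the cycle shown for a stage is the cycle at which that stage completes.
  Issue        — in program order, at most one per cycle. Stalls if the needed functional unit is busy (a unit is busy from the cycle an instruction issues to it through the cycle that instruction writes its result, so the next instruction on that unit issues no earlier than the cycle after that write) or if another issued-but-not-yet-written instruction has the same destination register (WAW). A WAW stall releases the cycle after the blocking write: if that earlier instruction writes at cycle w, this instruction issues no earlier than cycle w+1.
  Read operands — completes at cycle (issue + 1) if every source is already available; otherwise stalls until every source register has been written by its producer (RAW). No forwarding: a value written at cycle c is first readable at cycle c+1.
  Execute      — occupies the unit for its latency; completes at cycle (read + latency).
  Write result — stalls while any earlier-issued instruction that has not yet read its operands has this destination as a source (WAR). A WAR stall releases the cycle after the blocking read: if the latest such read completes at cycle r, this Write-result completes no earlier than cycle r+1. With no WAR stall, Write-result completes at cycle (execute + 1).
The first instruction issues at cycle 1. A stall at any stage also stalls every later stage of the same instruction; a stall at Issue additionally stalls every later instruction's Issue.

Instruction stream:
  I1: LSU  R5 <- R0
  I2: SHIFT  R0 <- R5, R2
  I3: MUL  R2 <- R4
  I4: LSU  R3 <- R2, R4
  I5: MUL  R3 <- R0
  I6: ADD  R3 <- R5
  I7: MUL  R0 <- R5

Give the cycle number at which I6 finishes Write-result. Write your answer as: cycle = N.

I1: IS=1 RO=2 EX=3 WR=4
I2: IS=2 RO=5 EX=6 WR=7  [RAW R5: wait I1 write@4]
I3: IS=3 RO=4 EX=10 WR=11
I4: IS=5 RO=12 EX=13 WR=14  [struct: LSU busy until I1 writes@4; RAW R2: wait I3 write@11]
I5: IS=15 RO=16 EX=22 WR=23  [WAW R3: wait I4 write@14]
I6: IS=24 RO=25 EX=27 WR=28  [WAW R3: wait I5 write@23]
I7: IS=25 RO=26 EX=32 WR=33

cycle = 28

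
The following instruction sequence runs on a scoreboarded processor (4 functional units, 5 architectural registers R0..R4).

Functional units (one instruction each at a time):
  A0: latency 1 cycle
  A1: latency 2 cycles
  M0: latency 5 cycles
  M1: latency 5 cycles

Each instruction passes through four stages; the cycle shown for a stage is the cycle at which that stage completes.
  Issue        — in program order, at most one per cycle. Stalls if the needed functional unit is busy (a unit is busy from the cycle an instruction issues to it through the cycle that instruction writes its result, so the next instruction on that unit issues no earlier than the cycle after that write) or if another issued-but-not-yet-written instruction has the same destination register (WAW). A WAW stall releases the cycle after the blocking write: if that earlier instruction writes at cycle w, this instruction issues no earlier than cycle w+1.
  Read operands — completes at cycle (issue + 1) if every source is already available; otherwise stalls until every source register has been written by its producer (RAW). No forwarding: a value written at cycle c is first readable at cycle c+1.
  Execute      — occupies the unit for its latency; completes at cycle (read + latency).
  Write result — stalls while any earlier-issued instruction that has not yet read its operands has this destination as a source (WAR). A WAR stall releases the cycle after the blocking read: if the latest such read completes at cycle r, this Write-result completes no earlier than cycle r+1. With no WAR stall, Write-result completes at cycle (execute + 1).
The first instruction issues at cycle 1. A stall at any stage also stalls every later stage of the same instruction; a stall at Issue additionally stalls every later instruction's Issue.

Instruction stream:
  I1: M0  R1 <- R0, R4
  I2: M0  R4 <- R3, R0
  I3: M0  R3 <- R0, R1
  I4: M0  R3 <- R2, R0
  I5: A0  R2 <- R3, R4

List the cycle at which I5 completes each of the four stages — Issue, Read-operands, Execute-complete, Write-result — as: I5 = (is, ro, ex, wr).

cycle 1: issue I1 (M0)
cycle 2: I1 read-ops
cycle 7: I1 finished on M0
cycle 8: I1→R1
cycle 9: issue I2 (M0)
cycle 10: I2 read-ops
cycle 15: I2 finished on M0
cycle 16: I2→R4
cycle 17: issue I3 (M0)
cycle 18: I3 read-ops
cycle 23: I3 finished on M0
cycle 24: I3→R3
cycle 25: issue I4 (M0)
cycle 26: I4 read-ops · issue I5 (A0)
cycle 31: I4 finished on M0
cycle 32: I4→R3
cycle 33: I5 read-ops
cycle 34: I5 finished on A0
cycle 35: I5→R2

I5 = (26, 33, 34, 35)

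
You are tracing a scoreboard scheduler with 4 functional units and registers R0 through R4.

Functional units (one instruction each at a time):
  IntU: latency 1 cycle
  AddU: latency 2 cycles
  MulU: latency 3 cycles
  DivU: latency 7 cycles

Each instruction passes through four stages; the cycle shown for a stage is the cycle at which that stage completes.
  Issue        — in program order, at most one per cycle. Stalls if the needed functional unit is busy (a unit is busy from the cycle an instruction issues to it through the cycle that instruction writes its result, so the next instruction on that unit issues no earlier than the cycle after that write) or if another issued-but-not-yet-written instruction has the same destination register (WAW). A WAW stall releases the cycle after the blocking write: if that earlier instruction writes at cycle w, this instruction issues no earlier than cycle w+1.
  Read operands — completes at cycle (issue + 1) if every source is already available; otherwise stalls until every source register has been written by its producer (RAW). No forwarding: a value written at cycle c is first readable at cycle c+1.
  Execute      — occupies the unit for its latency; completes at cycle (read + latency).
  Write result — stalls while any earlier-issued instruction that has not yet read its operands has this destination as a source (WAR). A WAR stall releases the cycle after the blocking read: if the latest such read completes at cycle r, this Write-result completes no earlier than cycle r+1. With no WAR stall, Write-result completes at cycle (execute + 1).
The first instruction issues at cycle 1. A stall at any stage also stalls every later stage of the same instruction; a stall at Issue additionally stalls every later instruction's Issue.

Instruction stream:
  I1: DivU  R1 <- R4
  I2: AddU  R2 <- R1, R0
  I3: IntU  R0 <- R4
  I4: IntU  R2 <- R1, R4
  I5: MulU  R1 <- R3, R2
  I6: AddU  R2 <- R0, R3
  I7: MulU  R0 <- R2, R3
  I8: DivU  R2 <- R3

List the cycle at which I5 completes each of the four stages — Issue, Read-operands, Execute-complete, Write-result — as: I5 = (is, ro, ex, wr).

cycle 1: I1→DivU
cycle 2: I1 RO | I2→AddU
cycle 3: I3→IntU
cycle 4: I3 RO
cycle 5: I3 EX
cycle 9: I1 EX
cycle 10: I1 WR R1
cycle 11: I2 RO
cycle 12: I3 WR R0
cycle 13: I2 EX
cycle 14: I2 WR R2
cycle 15: I4→IntU
cycle 16: I4 RO | I5→MulU
cycle 17: I4 EX
cycle 18: I4 WR R2
cycle 19: I5 RO | I6→AddU
cycle 20: I6 RO
cycle 22: I5 EX | I6 EX
cycle 23: I5 WR R1 | I6 WR R2
cycle 24: I7→MulU
cycle 25: I7 RO | I8→DivU
cycle 26: I8 RO
cycle 28: I7 EX
cycle 29: I7 WR R0
cycle 33: I8 EX
cycle 34: I8 WR R2

I5 = (16, 19, 22, 23)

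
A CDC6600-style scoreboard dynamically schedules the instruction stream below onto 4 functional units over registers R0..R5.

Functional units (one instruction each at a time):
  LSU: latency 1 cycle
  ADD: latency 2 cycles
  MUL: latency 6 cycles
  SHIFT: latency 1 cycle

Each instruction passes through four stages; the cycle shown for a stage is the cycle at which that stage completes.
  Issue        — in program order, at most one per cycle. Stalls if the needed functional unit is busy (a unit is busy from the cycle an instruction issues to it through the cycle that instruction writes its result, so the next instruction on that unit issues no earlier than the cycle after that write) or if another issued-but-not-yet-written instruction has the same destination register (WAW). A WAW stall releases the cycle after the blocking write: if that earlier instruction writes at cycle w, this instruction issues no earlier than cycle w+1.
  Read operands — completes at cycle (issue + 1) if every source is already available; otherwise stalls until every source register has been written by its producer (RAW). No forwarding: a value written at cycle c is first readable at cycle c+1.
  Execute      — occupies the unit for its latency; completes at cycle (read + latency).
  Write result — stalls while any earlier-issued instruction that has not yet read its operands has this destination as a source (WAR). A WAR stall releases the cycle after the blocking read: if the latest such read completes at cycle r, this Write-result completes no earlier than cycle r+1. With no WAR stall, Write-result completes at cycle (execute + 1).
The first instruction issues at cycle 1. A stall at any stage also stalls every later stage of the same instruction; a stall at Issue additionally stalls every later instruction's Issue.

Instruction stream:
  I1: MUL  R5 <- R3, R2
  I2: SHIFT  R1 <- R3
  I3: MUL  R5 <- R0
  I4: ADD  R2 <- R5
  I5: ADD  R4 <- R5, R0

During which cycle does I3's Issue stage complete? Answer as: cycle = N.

cycle = 10

t=1  issue I1 (MUL)
t=2  I1 read-ops; issue I2 (SHIFT)
t=3  I2 read-ops
t=4  I2 finished on SHIFT
t=5  I2→R1
t=8  I1 finished on MUL
t=9  I1→R5
t=10  issue I3 (MUL)
t=11  I3 read-ops; issue I4 (ADD)
t=17  I3 finished on MUL
t=18  I3→R5
t=19  I4 read-ops
t=21  I4 finished on ADD
t=22  I4→R2
t=23  issue I5 (ADD)
t=24  I5 read-ops
t=26  I5 finished on ADD
t=27  I5→R4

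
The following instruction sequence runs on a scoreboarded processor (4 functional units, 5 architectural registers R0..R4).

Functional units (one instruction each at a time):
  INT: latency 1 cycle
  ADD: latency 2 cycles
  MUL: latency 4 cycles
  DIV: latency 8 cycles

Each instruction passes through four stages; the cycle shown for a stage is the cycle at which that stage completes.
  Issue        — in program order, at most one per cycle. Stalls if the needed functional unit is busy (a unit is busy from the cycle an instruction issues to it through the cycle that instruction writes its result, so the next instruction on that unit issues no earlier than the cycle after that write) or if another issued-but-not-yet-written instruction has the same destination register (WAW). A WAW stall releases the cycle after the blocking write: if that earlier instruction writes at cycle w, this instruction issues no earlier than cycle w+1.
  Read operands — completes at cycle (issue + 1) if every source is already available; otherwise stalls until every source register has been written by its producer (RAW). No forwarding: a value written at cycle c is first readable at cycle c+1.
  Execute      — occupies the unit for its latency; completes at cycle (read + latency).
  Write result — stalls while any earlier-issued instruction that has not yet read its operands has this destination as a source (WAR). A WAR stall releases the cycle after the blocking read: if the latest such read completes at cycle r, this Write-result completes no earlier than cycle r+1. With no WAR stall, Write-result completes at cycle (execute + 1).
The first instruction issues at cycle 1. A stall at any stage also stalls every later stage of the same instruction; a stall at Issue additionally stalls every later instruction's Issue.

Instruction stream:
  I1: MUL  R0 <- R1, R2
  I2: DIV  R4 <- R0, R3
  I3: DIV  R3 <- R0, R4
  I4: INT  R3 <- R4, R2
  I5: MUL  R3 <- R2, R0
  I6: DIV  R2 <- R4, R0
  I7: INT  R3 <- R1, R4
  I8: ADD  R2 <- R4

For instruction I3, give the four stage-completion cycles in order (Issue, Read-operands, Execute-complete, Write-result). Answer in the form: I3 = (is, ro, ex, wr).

I3 = (18, 19, 27, 28)

[1] I1→MUL
[2] I1 RO; I2→DIV
[6] I1 EX
[7] I1 WR R0
[8] I2 RO
[16] I2 EX
[17] I2 WR R4
[18] I3→DIV
[19] I3 RO
[27] I3 EX
[28] I3 WR R3
[29] I4→INT
[30] I4 RO
[31] I4 EX
[32] I4 WR R3
[33] I5→MUL
[34] I5 RO; I6→DIV
[35] I6 RO
[38] I5 EX
[39] I5 WR R3
[40] I7→INT
[41] I7 RO
[42] I7 EX
[43] I6 EX; I7 WR R3
[44] I6 WR R2
[45] I8→ADD
[46] I8 RO
[48] I8 EX
[49] I8 WR R2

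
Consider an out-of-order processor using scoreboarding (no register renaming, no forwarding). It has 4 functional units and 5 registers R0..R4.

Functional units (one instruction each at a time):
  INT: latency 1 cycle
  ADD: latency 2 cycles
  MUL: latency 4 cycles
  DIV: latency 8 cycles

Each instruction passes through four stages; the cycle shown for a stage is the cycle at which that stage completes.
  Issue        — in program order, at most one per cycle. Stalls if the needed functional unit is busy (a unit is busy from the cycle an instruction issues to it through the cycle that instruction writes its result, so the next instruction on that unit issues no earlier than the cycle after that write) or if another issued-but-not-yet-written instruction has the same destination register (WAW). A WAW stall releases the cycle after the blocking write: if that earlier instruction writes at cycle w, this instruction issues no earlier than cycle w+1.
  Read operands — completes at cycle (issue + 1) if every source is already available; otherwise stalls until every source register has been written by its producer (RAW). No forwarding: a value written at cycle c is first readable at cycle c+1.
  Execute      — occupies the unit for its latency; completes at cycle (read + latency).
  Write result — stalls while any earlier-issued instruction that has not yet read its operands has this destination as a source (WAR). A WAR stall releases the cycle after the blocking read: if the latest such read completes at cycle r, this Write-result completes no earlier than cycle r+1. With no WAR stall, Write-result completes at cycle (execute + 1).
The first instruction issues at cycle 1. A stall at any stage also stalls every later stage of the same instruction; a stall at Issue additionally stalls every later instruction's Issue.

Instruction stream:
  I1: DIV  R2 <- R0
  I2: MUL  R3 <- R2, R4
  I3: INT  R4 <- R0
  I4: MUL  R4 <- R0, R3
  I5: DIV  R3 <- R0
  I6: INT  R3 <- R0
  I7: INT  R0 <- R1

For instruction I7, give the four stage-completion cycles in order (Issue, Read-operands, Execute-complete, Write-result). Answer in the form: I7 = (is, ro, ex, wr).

I7 = (34, 35, 36, 37)

I1  is:1  ro:2  ex:10  wr:11
I2  is:2  ro:12  ex:16  wr:17  — RAW R2: wait I1 write@11
I3  is:3  ro:4  ex:5  wr:13  — WAR R4: wait I2 read@12
I4  is:18  ro:19  ex:23  wr:24  — struct: MUL busy until I2 writes@17
I5  is:19  ro:20  ex:28  wr:29
I6  is:30  ro:31  ex:32  wr:33  — WAW R3: wait I5 write@29
I7  is:34  ro:35  ex:36  wr:37  — struct: INT busy until I6 writes@33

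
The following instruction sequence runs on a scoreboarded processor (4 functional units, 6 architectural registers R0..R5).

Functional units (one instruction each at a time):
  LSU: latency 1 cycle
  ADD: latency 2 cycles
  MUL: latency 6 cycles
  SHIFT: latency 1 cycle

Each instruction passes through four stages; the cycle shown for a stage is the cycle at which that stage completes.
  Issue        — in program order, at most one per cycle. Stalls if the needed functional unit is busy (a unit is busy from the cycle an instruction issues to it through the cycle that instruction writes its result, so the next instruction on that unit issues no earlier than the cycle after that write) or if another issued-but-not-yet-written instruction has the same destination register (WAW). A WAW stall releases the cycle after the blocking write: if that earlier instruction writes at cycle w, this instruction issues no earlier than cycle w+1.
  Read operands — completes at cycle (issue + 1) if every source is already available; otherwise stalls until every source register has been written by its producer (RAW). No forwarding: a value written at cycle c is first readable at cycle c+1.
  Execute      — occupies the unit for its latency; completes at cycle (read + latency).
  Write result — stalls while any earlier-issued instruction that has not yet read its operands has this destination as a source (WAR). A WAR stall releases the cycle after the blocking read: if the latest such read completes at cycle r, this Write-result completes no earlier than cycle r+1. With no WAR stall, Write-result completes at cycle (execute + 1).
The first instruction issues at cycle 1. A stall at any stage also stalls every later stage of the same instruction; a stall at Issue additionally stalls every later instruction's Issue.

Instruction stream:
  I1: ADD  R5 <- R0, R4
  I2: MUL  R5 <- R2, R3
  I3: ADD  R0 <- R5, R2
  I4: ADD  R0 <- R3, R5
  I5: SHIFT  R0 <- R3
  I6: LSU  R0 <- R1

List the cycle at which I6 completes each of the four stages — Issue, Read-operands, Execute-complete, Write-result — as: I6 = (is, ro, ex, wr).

I1 -> (1, 2, 4, 5)
I2 -> (6, 7, 13, 14)  // WAW R5: wait I1 write@5
I3 -> (7, 15, 17, 18)  // RAW R5: wait I2 write@14
I4 -> (19, 20, 22, 23)  // struct: ADD busy until I3 writes@18
I5 -> (24, 25, 26, 27)  // WAW R0: wait I4 write@23
I6 -> (28, 29, 30, 31)  // WAW R0: wait I5 write@27

I6 = (28, 29, 30, 31)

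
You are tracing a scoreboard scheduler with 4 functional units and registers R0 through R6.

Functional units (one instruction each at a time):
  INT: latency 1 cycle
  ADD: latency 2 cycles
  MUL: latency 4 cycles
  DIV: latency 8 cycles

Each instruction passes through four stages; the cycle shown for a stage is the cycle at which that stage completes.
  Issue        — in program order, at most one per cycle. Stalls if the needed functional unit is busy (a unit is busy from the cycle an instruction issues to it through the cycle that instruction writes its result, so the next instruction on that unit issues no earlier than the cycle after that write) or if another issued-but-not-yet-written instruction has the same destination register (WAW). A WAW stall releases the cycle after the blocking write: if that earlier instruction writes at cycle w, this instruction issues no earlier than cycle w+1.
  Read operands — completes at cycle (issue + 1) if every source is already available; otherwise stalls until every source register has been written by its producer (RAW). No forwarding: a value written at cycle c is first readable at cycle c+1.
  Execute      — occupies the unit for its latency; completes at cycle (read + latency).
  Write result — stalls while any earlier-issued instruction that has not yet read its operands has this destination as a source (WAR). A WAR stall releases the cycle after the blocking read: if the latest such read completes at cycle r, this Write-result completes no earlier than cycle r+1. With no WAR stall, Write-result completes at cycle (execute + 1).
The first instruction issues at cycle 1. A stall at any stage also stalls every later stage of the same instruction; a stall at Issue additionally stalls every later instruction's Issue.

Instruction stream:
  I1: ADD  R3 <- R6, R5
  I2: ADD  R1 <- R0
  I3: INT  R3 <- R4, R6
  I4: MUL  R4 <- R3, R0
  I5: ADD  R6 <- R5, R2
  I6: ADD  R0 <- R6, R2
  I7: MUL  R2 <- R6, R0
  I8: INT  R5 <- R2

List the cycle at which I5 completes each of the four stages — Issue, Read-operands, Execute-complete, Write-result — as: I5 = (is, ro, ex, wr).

I5 = (11, 12, 14, 15)

[I1] 1/2/4/5
[I2] 6/7/9/10  (struct: ADD busy until I1 writes@5)
[I3] 7/8/9/10
[I4] 8/11/15/16  (RAW R3: wait I3 write@10)
[I5] 11/12/14/15  (struct: ADD busy until I2 writes@10)
[I6] 16/17/19/20  (struct: ADD busy until I5 writes@15)
[I7] 17/21/25/26  (RAW R0: wait I6 write@20)
[I8] 18/27/28/29  (RAW R2: wait I7 write@26)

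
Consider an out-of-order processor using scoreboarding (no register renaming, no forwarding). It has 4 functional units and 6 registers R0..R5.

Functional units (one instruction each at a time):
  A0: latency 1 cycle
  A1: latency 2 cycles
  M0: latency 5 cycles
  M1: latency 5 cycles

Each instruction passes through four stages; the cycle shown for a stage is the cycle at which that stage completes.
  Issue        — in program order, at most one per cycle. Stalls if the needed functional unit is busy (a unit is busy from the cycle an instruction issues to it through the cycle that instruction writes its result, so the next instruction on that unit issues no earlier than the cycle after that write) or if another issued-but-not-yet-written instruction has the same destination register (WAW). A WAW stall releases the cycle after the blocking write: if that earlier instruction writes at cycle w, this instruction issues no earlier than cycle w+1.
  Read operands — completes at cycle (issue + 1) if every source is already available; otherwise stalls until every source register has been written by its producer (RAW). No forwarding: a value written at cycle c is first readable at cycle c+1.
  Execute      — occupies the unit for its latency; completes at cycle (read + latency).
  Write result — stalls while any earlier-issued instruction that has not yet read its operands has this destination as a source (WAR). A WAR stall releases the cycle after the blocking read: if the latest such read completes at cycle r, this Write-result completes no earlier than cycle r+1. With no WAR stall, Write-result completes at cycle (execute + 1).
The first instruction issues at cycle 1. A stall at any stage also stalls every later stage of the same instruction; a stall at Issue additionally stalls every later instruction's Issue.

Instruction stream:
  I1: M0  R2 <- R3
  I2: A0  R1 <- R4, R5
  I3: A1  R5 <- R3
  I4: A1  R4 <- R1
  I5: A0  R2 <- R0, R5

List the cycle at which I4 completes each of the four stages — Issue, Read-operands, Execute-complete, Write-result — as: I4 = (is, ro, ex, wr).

t=1  I1→M0
t=2  I1 RO · I2→A0
t=3  I2 RO · I3→A1
t=4  I2 EX · I3 RO
t=5  I2 WR R1
t=6  I3 EX
t=7  I1 EX · I3 WR R5
t=8  I1 WR R2 · I4→A1
t=9  I4 RO · I5→A0
t=10  I5 RO
t=11  I4 EX · I5 EX
t=12  I4 WR R4 · I5 WR R2

I4 = (8, 9, 11, 12)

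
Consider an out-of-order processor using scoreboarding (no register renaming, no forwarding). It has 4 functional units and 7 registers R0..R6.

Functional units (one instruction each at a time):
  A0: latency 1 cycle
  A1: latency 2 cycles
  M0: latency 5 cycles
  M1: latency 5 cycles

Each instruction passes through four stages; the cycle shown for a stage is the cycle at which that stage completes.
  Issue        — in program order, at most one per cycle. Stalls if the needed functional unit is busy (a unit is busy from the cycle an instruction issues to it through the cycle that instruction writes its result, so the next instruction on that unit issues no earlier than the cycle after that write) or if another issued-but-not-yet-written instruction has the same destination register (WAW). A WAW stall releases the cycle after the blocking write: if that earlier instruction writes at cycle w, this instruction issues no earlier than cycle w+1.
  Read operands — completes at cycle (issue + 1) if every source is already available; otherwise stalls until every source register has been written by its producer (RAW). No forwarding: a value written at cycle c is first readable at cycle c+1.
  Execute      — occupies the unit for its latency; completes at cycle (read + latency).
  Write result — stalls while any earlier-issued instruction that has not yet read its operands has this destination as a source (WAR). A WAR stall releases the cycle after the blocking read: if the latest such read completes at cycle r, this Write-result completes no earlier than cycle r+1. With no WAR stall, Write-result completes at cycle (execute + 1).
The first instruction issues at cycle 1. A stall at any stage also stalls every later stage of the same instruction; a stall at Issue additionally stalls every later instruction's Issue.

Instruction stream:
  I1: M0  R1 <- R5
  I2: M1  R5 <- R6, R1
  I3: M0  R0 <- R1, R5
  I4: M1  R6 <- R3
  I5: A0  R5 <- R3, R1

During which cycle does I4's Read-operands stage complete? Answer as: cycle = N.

[I1] 1/2/7/8
[I2] 2/9/14/15  (RAW R1: wait I1 write@8)
[I3] 9/16/21/22  (struct: M0 busy until I1 writes@8; RAW R5: wait I2 write@15)
[I4] 16/17/22/23  (struct: M1 busy until I2 writes@15)
[I5] 17/18/19/20

cycle = 17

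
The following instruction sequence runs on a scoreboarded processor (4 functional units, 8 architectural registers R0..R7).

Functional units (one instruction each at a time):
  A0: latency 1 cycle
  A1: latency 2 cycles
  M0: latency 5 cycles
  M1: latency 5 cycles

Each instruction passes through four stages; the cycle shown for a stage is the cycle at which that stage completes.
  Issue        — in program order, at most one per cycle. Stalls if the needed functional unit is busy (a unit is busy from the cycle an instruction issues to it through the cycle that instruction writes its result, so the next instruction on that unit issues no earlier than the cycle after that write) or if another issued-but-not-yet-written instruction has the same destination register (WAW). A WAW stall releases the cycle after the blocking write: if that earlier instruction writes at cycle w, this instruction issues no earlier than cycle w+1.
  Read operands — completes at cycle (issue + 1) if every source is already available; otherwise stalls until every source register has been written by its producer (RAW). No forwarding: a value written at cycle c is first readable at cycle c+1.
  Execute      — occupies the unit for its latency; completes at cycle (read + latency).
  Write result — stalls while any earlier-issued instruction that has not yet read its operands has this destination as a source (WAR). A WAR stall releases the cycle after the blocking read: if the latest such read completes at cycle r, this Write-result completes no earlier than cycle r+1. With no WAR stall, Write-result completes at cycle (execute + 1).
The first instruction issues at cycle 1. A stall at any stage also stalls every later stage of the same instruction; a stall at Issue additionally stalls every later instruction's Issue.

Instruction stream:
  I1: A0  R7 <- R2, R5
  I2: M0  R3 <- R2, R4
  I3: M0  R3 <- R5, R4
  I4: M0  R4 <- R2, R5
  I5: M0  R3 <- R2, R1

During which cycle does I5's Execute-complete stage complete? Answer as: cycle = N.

  I1 | 1 | 2 | 3 | 4
  I2 | 2 | 3 | 8 | 9
  I3 | 10 | 11 | 16 | 17   struct: M0 busy until I2 writes@9
  I4 | 18 | 19 | 24 | 25   struct: M0 busy until I3 writes@17
  I5 | 26 | 27 | 32 | 33   struct: M0 busy until I4 writes@25

cycle = 32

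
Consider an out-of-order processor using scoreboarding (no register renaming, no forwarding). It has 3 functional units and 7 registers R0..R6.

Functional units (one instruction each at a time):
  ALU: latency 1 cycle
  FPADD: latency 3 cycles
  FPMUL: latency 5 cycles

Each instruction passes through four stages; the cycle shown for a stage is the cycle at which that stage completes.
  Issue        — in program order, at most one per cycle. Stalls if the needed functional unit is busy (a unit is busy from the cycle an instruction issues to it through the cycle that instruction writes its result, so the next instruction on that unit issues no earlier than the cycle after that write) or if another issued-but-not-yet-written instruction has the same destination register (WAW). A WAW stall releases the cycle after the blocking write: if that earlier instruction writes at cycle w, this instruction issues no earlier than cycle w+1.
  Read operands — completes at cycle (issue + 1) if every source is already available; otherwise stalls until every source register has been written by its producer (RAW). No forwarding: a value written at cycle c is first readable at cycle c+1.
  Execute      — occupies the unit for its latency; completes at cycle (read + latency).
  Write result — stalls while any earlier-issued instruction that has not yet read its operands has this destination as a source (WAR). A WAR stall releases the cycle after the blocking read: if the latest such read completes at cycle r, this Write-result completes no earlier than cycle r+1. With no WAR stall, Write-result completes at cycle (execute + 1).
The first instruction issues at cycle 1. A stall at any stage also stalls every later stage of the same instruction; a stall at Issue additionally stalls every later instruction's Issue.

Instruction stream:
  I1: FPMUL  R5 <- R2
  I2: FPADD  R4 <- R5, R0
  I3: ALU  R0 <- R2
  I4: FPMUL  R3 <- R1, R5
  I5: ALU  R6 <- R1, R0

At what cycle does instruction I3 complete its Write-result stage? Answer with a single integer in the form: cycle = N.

cycle = 10

[1] issue I1 (FPMUL)
[2] I1 read-ops | issue I2 (FPADD)
[3] issue I3 (ALU)
[4] I3 read-ops
[5] I3 finished on ALU
[7] I1 finished on FPMUL
[8] I1→R5
[9] I2 read-ops | issue I4 (FPMUL)
[10] I3→R0 | I4 read-ops
[11] issue I5 (ALU)
[12] I2 finished on FPADD | I5 read-ops
[13] I2→R4 | I5 finished on ALU
[14] I5→R6
[15] I4 finished on FPMUL
[16] I4→R3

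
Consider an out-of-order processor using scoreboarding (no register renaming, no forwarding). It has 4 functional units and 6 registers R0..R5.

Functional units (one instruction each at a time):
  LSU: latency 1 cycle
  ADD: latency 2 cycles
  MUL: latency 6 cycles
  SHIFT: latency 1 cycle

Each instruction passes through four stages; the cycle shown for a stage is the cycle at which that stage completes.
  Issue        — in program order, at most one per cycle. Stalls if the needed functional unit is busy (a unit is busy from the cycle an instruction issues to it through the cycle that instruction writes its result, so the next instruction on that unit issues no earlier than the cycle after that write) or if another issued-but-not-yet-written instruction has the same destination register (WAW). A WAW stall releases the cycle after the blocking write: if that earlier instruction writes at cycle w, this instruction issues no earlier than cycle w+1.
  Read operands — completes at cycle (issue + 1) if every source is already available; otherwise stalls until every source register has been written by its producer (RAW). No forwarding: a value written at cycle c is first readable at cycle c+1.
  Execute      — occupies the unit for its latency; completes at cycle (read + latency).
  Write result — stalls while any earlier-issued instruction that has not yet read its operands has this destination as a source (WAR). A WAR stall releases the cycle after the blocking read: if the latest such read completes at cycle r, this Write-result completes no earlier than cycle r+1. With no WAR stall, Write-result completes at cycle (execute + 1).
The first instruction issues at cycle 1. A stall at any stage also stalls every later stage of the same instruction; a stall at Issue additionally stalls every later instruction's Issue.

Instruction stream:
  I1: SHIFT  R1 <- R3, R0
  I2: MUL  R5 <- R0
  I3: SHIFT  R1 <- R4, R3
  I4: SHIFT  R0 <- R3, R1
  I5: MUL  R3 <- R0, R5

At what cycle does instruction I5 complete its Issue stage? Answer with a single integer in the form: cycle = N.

1) issue 1, read 2, done 3, write 4
2) issue 2, read 3, done 9, write 10
3) issue 5, read 6, done 7, write 8  <struct: SHIFT busy until I1 writes@4>
4) issue 9, read 10, done 11, write 12  <struct: SHIFT busy until I3 writes@8>
5) issue 11, read 13, done 19, write 20  <struct: MUL busy until I2 writes@10 / RAW R0: wait I4 write@12>

cycle = 11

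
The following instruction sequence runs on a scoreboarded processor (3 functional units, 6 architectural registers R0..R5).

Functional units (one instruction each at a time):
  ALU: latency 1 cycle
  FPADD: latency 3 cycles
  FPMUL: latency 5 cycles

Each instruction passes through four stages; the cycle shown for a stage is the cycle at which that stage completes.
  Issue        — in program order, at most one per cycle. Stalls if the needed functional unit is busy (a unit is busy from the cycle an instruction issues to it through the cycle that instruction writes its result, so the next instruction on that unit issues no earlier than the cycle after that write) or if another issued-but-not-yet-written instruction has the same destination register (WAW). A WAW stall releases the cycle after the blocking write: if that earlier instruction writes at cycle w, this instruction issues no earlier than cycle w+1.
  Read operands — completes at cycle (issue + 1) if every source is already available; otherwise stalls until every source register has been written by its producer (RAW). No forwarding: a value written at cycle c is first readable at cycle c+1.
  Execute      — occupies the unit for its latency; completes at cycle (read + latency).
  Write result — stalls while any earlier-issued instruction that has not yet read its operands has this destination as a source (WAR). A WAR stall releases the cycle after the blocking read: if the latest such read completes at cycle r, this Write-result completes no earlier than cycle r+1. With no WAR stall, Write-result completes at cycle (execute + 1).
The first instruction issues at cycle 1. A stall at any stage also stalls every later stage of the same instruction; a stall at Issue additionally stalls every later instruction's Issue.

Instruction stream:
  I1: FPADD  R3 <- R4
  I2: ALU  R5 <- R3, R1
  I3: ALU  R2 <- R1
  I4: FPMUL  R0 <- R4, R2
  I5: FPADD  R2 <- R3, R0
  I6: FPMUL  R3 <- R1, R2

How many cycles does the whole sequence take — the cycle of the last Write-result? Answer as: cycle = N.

I1 -> (1, 2, 5, 6)
I2 -> (2, 7, 8, 9)  // RAW R3: wait I1 write@6
I3 -> (10, 11, 12, 13)  // struct: ALU busy until I2 writes@9
I4 -> (11, 14, 19, 20)  // RAW R2: wait I3 write@13
I5 -> (14, 21, 24, 25)  // WAW R2: wait I3 write@13, RAW R0: wait I4 write@20
I6 -> (21, 26, 31, 32)  // struct: FPMUL busy until I4 writes@20, RAW R2: wait I5 write@25

cycle = 32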